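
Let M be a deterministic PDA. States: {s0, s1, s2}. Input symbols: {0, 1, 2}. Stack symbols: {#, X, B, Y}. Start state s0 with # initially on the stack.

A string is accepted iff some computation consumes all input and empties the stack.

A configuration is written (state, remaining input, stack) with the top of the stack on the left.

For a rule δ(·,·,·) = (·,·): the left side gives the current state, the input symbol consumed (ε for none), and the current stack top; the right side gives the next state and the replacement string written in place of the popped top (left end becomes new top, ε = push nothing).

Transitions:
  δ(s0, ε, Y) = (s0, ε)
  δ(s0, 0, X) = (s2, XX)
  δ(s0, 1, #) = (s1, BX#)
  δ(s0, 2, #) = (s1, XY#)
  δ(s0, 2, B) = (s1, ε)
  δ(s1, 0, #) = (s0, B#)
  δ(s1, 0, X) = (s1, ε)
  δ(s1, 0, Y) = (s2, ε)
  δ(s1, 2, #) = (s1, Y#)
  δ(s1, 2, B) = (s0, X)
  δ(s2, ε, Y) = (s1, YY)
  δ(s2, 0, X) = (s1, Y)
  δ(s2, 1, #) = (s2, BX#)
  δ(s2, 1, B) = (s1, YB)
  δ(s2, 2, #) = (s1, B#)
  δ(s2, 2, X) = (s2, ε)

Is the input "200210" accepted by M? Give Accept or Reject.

Reject

(s0, 200210, #) ⊢ (s1, 00210, XY#) ⊢ (s1, 0210, Y#) ⊢ (s2, 210, #) ⊢ (s1, 10, B#)
No transition applies at (s1, 10, B#); input not fully consumed.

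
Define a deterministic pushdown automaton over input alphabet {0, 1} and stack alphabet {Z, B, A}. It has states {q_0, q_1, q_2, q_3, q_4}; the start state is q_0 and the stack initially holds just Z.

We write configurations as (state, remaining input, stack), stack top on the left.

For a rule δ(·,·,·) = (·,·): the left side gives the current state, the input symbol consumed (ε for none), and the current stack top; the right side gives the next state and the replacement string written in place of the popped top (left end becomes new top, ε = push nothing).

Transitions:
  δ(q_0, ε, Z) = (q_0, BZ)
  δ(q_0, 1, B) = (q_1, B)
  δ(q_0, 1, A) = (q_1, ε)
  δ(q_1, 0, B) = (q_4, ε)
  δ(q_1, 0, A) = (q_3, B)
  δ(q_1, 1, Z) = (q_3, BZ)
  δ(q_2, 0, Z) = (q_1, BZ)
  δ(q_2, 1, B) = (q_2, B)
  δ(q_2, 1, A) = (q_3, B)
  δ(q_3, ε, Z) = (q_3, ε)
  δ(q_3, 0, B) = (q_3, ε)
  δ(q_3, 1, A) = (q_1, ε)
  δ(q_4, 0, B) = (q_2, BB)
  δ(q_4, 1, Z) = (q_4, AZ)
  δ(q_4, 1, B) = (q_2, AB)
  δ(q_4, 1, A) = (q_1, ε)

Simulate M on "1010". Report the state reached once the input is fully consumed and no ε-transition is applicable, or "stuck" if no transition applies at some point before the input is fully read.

(q_0, 1010, Z)
  ε-move, top Z: go to q_0, push BZ → (q_0, 1010, BZ)
  read 1, top B: go to q_1, push B → (q_1, 010, BZ)
  read 0, top B: go to q_4, push ε → (q_4, 10, Z)
  read 1, top Z: go to q_4, push AZ → (q_4, 0, AZ)
No transition for (q_4, 0, top A); M blocks with input 0 remaining.

stuck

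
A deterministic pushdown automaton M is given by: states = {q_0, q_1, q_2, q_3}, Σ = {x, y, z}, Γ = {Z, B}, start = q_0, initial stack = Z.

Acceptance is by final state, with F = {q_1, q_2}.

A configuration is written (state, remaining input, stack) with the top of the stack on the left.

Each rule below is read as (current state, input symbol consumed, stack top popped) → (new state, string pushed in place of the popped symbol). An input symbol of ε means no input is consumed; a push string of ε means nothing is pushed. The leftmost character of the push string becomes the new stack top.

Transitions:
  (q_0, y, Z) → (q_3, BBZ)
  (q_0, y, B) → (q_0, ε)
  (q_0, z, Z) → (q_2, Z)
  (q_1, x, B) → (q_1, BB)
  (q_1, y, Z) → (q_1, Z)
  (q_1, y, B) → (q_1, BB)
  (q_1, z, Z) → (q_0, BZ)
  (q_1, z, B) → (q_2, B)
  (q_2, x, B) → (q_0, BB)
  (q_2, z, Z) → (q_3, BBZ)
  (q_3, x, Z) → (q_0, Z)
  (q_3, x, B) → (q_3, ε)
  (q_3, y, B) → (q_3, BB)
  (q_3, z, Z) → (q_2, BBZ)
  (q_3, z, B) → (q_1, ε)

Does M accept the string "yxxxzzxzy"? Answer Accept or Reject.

Accept

(q_0, yxxxzzxzy, Z)
  read y, top Z: go to q_3, push BBZ → (q_3, xxxzzxzy, BBZ)
  read x, top B: go to q_3, push ε → (q_3, xxzzxzy, BZ)
  read x, top B: go to q_3, push ε → (q_3, xzzxzy, Z)
  read x, top Z: go to q_0, push Z → (q_0, zzxzy, Z)
  read z, top Z: go to q_2, push Z → (q_2, zxzy, Z)
  read z, top Z: go to q_3, push BBZ → (q_3, xzy, BBZ)
  read x, top B: go to q_3, push ε → (q_3, zy, BZ)
  read z, top B: go to q_1, push ε → (q_1, y, Z)
  read y, top Z: go to q_1, push Z → (q_1, ε, Z)
All input consumed; state q_1 ∈ F.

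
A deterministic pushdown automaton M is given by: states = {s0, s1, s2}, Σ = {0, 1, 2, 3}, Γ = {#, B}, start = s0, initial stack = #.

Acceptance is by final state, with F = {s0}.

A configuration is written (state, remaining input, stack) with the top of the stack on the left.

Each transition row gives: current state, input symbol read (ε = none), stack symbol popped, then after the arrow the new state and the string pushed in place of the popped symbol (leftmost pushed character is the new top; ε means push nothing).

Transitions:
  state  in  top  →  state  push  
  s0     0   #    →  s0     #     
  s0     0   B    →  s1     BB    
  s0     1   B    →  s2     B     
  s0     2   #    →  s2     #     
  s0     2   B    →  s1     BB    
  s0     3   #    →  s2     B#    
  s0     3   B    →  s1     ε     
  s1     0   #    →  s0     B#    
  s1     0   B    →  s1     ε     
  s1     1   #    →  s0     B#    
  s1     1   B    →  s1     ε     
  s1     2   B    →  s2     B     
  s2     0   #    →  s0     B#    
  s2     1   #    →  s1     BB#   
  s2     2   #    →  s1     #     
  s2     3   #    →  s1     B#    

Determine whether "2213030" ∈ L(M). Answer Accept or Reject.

(s0, 2213030, #) ⊢ (s2, 213030, #) ⊢ (s1, 13030, #) ⊢ (s0, 3030, B#) ⊢ (s1, 030, #) ⊢ (s0, 30, B#) ⊢ (s1, 0, #) ⊢ (s0, ε, B#)
All input consumed; state s0 ∈ F.

Accept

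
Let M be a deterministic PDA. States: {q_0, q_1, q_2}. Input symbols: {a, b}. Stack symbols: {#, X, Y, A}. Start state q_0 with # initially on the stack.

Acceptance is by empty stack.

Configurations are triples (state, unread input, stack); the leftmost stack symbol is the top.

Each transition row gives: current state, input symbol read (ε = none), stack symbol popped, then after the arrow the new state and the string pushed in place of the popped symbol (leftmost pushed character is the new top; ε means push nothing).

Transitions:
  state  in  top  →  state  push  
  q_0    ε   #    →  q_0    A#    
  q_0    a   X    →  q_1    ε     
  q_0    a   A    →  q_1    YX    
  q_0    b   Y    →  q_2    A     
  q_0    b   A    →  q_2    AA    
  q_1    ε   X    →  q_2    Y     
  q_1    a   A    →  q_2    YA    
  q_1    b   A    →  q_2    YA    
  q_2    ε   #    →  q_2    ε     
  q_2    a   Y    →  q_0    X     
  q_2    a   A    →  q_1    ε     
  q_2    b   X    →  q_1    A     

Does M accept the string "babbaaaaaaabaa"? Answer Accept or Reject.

(q_0, babbaaaaaaabaa, #)
  ε-move, top #: go to q_0, push A# → (q_0, babbaaaaaaabaa, A#)
  read b, top A: go to q_2, push AA → (q_2, abbaaaaaaabaa, AA#)
  read a, top A: go to q_1, push ε → (q_1, bbaaaaaaabaa, A#)
  read b, top A: go to q_2, push YA → (q_2, baaaaaaabaa, YA#)
No transition applies at (q_2, baaaaaaabaa, YA#); input not fully consumed.

Reject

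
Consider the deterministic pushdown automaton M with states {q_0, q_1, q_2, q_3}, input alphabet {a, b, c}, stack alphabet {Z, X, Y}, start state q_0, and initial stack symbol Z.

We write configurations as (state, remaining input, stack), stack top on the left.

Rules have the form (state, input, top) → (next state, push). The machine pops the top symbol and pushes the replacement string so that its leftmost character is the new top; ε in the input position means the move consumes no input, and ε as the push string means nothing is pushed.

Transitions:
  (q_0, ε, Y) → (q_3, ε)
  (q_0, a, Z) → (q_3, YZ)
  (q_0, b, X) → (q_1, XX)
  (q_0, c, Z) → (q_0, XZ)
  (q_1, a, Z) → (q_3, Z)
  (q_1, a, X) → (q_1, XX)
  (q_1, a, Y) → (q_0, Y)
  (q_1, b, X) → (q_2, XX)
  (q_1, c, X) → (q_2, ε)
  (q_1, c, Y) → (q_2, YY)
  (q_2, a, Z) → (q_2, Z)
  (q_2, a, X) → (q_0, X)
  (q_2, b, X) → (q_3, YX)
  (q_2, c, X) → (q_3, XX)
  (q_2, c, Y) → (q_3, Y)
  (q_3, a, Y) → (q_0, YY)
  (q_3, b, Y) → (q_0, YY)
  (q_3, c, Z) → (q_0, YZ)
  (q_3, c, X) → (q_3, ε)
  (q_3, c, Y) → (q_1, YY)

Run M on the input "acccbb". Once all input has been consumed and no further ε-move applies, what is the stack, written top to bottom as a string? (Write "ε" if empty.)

YYYZ

(q_0, acccbb, Z)
  read a, top Z: go to q_3, push YZ → (q_3, cccbb, YZ)
  read c, top Y: go to q_1, push YY → (q_1, ccbb, YYZ)
  read c, top Y: go to q_2, push YY → (q_2, cbb, YYYZ)
  read c, top Y: go to q_3, push Y → (q_3, bb, YYYZ)
  read b, top Y: go to q_0, push YY → (q_0, b, YYYYZ)
  ε-move, top Y: go to q_3, push ε → (q_3, b, YYYZ)
  read b, top Y: go to q_0, push YY → (q_0, ε, YYYYZ)
  ε-move, top Y: go to q_3, push ε → (q_3, ε, YYYZ)
All input consumed in state q_3 with stack YYYZ.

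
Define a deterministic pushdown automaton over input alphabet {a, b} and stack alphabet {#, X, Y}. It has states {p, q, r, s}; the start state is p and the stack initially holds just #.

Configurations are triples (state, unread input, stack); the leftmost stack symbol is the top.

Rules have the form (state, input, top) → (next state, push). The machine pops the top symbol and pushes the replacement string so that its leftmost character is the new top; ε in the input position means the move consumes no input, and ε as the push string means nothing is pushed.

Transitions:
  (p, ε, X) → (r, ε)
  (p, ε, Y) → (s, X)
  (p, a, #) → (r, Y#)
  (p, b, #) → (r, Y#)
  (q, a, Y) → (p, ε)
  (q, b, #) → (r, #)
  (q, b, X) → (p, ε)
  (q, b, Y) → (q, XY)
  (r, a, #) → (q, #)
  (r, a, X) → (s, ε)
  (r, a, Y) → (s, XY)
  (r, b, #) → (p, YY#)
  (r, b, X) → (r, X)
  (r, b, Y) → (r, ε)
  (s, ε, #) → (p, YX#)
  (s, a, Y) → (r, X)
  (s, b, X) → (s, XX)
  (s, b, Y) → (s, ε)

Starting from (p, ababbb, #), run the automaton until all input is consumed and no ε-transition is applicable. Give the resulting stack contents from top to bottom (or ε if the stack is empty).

XXY#

(p, ababbb, #) ⊢ (r, babbb, Y#) ⊢ (r, abbb, #) ⊢ (q, bbb, #) ⊢ (r, bb, #) ⊢ (p, b, YY#) ⊢ (s, b, XY#) ⊢ (s, ε, XXY#)
All input consumed in state s with stack XXY#.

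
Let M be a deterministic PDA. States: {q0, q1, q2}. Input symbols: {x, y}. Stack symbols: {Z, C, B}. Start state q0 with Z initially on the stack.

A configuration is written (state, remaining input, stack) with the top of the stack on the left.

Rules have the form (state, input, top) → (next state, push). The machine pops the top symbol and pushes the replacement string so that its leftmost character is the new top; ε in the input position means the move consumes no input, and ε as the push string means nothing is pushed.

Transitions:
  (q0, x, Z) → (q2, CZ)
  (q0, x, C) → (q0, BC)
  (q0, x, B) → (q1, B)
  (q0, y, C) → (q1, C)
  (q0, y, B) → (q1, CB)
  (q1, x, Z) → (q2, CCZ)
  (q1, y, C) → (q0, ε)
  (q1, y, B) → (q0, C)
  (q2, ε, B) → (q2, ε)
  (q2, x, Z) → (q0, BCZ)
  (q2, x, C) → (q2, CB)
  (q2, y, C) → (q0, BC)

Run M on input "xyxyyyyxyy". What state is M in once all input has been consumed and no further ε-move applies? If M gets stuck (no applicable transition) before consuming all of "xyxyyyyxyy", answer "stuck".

stuck

(q0, xyxyyyyxyy, Z)
  read x, top Z: go to q2, push CZ → (q2, yxyyyyxyy, CZ)
  read y, top C: go to q0, push BC → (q0, xyyyyxyy, BCZ)
  read x, top B: go to q1, push B → (q1, yyyyxyy, BCZ)
  read y, top B: go to q0, push C → (q0, yyyxyy, CCZ)
  read y, top C: go to q1, push C → (q1, yyxyy, CCZ)
  read y, top C: go to q0, push ε → (q0, yxyy, CZ)
  read y, top C: go to q1, push C → (q1, xyy, CZ)
No transition for (q1, x, top C); M blocks with input xyy remaining.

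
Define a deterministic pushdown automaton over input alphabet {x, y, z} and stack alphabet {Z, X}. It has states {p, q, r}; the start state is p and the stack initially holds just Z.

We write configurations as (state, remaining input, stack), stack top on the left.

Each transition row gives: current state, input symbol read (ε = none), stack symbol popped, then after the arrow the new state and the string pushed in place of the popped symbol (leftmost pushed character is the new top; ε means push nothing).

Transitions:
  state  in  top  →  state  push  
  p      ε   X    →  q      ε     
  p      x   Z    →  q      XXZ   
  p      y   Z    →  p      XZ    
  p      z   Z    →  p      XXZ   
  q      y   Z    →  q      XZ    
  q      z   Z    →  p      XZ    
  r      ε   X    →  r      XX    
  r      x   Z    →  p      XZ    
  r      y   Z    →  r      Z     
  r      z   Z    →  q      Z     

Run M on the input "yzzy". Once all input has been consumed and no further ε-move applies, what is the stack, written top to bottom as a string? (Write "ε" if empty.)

(p, yzzy, Z)
  read y, top Z: go to p, push XZ → (p, zzy, XZ)
  ε-move, top X: go to q, push ε → (q, zzy, Z)
  read z, top Z: go to p, push XZ → (p, zy, XZ)
  ε-move, top X: go to q, push ε → (q, zy, Z)
  read z, top Z: go to p, push XZ → (p, y, XZ)
  ε-move, top X: go to q, push ε → (q, y, Z)
  read y, top Z: go to q, push XZ → (q, ε, XZ)
All input consumed in state q with stack XZ.

XZ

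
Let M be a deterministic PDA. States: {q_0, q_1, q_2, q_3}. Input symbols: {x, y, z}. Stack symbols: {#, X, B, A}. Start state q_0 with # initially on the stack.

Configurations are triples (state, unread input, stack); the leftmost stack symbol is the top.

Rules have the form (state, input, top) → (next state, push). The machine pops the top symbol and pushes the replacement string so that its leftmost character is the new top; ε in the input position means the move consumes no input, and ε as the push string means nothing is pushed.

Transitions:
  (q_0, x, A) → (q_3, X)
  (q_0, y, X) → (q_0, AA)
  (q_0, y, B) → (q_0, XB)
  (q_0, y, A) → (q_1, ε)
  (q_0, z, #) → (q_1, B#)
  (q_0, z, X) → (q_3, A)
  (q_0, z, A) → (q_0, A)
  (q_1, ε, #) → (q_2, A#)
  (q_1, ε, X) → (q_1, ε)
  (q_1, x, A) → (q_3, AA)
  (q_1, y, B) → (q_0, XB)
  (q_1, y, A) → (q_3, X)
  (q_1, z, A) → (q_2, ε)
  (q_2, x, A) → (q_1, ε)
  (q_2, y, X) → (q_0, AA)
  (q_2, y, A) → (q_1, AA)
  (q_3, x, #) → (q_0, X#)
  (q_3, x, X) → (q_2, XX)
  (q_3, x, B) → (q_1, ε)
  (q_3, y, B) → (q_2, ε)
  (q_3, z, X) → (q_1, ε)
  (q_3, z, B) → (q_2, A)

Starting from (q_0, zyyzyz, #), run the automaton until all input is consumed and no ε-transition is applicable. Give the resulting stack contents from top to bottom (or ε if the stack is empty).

B#

(q_0, zyyzyz, #) ⊢ (q_1, yyzyz, B#) ⊢ (q_0, yzyz, XB#) ⊢ (q_0, zyz, AAB#) ⊢ (q_0, yz, AAB#) ⊢ (q_1, z, AB#) ⊢ (q_2, ε, B#)
All input consumed in state q_2 with stack B#.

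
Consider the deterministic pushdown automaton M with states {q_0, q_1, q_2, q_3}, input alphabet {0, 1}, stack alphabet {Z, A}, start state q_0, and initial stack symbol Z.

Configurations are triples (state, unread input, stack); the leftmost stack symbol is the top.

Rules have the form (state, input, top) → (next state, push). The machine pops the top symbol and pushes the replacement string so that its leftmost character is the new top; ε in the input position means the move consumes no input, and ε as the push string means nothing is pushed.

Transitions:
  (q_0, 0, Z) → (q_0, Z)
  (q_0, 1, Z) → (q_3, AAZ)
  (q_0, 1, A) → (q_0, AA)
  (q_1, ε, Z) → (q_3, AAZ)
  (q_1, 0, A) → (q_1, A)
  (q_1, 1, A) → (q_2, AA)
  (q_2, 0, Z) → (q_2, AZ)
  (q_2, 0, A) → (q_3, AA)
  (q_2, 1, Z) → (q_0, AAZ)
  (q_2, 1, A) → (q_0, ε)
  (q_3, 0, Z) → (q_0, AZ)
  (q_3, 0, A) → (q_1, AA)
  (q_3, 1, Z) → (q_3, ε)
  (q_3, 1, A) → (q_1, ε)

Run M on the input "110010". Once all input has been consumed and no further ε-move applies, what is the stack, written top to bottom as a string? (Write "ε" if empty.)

AAAZ

(q_0, 110010, Z)
  read 1, top Z: go to q_3, push AAZ → (q_3, 10010, AAZ)
  read 1, top A: go to q_1, push ε → (q_1, 0010, AZ)
  read 0, top A: go to q_1, push A → (q_1, 010, AZ)
  read 0, top A: go to q_1, push A → (q_1, 10, AZ)
  read 1, top A: go to q_2, push AA → (q_2, 0, AAZ)
  read 0, top A: go to q_3, push AA → (q_3, ε, AAAZ)
All input consumed in state q_3 with stack AAAZ.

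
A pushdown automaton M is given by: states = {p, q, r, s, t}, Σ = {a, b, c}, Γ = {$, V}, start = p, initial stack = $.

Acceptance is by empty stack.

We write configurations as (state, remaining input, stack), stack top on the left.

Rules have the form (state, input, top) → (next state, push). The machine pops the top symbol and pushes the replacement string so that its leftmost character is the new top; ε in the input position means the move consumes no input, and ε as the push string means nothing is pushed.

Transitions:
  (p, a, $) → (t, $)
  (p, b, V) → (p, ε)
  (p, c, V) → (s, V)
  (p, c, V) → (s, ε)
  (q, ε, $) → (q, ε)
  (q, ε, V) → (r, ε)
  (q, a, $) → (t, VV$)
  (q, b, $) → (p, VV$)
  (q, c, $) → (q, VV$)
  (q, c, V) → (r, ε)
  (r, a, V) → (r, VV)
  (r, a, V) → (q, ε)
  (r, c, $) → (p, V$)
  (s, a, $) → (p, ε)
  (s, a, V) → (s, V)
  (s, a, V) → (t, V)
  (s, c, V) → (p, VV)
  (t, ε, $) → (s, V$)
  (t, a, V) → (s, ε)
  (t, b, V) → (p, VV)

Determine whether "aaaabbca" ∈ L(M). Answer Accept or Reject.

Accept

One accepting computation: (p, aaaabbca, $) ⊢ (t, aaabbca, $) ⊢ (s, aaabbca, V$) ⊢ (s, aabbca, V$) ⊢ (s, abbca, V$) ⊢ (t, bbca, V$) ⊢ (p, bca, VV$) ⊢ (p, ca, V$) ⊢ (s, a, $) ⊢ (p, ε, ε)
All input consumed and the stack is empty.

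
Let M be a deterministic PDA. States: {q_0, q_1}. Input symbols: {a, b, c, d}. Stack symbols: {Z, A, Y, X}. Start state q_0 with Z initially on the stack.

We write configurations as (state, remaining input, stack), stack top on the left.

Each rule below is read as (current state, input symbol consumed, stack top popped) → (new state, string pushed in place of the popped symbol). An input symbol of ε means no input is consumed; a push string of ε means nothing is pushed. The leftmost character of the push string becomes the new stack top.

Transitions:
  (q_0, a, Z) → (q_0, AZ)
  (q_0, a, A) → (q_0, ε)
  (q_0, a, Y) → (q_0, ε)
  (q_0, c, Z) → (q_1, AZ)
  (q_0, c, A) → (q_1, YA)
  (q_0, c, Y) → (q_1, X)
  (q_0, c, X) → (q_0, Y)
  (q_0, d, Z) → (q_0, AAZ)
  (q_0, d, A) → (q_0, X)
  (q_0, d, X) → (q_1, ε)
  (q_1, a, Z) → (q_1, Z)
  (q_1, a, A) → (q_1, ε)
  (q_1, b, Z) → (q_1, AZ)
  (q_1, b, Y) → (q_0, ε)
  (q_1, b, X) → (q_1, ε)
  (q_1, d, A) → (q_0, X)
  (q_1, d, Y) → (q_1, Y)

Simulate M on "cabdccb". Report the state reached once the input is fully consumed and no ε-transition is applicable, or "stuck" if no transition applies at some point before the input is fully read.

(q_0, cabdccb, Z)
  read c, top Z: go to q_1, push AZ → (q_1, abdccb, AZ)
  read a, top A: go to q_1, push ε → (q_1, bdccb, Z)
  read b, top Z: go to q_1, push AZ → (q_1, dccb, AZ)
  read d, top A: go to q_0, push X → (q_0, ccb, XZ)
  read c, top X: go to q_0, push Y → (q_0, cb, YZ)
  read c, top Y: go to q_1, push X → (q_1, b, XZ)
  read b, top X: go to q_1, push ε → (q_1, ε, Z)
All input consumed; M is in state q_1.

q_1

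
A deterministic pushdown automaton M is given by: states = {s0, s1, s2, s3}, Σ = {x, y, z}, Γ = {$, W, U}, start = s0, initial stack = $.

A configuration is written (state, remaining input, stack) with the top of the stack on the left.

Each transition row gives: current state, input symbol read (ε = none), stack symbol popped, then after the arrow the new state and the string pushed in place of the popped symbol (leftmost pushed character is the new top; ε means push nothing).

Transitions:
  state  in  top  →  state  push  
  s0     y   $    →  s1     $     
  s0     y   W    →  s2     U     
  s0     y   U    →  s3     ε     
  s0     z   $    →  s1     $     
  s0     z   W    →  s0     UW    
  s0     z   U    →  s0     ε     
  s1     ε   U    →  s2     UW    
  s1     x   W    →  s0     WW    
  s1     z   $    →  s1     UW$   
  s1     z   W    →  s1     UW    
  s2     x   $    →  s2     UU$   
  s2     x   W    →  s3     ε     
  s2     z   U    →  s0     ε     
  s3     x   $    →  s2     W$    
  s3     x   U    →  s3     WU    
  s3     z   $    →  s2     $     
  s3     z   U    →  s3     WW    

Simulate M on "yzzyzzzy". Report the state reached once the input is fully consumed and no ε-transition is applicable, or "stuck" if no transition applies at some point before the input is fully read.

(s0, yzzyzzzy, $) ⊢ (s1, zzyzzzy, $) ⊢ (s1, zyzzzy, UW$) ⊢ (s2, zyzzzy, UWW$) ⊢ (s0, yzzzy, WW$) ⊢ (s2, zzzy, UW$) ⊢ (s0, zzy, W$) ⊢ (s0, zy, UW$) ⊢ (s0, y, W$) ⊢ (s2, ε, U$)
All input consumed; M is in state s2.

s2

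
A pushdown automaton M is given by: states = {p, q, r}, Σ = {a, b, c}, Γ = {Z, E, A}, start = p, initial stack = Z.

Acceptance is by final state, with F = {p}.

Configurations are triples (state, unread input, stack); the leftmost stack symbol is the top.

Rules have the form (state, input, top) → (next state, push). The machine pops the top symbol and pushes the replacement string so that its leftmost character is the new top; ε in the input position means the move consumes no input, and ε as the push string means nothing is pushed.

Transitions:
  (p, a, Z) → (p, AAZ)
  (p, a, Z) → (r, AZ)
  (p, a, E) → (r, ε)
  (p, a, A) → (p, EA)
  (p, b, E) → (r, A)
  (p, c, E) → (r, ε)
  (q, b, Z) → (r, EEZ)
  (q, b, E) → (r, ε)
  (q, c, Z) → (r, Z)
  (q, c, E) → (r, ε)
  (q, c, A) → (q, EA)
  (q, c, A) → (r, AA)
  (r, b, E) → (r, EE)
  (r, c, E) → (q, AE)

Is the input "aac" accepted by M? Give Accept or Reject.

Reject

No computation consumes all input and reaches a final state.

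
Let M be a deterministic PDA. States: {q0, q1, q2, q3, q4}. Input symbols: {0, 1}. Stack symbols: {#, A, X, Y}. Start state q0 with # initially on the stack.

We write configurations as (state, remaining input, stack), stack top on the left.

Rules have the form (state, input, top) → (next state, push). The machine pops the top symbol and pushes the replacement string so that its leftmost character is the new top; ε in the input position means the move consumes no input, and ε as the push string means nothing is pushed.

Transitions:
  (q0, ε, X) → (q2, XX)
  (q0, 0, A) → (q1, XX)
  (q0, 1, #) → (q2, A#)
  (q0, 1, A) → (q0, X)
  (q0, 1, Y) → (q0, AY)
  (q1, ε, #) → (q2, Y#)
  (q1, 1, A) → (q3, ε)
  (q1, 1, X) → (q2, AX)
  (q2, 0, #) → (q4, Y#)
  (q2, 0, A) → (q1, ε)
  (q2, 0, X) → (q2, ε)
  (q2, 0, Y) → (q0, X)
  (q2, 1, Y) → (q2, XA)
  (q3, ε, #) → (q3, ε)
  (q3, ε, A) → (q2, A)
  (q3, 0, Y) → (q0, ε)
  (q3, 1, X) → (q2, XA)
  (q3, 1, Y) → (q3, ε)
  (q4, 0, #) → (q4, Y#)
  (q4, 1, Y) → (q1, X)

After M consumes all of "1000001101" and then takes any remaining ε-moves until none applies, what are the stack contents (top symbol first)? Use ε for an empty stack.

(q0, 1000001101, #)
  read 1, top #: go to q2, push A# → (q2, 000001101, A#)
  read 0, top A: go to q1, push ε → (q1, 00001101, #)
  ε-move, top #: go to q2, push Y# → (q2, 00001101, Y#)
  read 0, top Y: go to q0, push X → (q0, 0001101, X#)
  ε-move, top X: go to q2, push XX → (q2, 0001101, XX#)
  read 0, top X: go to q2, push ε → (q2, 001101, X#)
  read 0, top X: go to q2, push ε → (q2, 01101, #)
  read 0, top #: go to q4, push Y# → (q4, 1101, Y#)
  read 1, top Y: go to q1, push X → (q1, 101, X#)
  read 1, top X: go to q2, push AX → (q2, 01, AX#)
  read 0, top A: go to q1, push ε → (q1, 1, X#)
  read 1, top X: go to q2, push AX → (q2, ε, AX#)
All input consumed in state q2 with stack AX#.

AX#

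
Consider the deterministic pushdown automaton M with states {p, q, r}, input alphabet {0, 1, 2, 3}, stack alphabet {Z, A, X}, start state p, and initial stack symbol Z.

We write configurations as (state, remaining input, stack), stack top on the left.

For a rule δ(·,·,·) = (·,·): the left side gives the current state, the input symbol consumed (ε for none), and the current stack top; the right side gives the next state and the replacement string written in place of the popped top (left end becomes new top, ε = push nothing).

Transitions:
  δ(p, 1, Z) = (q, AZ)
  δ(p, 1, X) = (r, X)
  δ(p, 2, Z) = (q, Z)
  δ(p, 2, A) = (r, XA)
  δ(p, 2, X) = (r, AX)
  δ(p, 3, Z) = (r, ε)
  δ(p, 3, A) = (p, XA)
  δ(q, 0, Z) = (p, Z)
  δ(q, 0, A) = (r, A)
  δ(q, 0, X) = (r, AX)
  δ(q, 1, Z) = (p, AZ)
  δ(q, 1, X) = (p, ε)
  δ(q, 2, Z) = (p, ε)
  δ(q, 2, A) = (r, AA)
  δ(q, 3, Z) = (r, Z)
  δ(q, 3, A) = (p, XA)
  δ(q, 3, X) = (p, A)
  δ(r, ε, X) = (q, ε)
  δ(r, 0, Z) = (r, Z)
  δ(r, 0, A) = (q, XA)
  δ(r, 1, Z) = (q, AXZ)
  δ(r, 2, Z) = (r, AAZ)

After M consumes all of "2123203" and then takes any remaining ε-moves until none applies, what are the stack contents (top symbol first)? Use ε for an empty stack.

AAXAZ

(p, 2123203, Z)
  read 2, top Z: go to q, push Z → (q, 123203, Z)
  read 1, top Z: go to p, push AZ → (p, 23203, AZ)
  read 2, top A: go to r, push XA → (r, 3203, XAZ)
  ε-move, top X: go to q, push ε → (q, 3203, AZ)
  read 3, top A: go to p, push XA → (p, 203, XAZ)
  read 2, top X: go to r, push AX → (r, 03, AXAZ)
  read 0, top A: go to q, push XA → (q, 3, XAXAZ)
  read 3, top X: go to p, push A → (p, ε, AAXAZ)
All input consumed in state p with stack AAXAZ.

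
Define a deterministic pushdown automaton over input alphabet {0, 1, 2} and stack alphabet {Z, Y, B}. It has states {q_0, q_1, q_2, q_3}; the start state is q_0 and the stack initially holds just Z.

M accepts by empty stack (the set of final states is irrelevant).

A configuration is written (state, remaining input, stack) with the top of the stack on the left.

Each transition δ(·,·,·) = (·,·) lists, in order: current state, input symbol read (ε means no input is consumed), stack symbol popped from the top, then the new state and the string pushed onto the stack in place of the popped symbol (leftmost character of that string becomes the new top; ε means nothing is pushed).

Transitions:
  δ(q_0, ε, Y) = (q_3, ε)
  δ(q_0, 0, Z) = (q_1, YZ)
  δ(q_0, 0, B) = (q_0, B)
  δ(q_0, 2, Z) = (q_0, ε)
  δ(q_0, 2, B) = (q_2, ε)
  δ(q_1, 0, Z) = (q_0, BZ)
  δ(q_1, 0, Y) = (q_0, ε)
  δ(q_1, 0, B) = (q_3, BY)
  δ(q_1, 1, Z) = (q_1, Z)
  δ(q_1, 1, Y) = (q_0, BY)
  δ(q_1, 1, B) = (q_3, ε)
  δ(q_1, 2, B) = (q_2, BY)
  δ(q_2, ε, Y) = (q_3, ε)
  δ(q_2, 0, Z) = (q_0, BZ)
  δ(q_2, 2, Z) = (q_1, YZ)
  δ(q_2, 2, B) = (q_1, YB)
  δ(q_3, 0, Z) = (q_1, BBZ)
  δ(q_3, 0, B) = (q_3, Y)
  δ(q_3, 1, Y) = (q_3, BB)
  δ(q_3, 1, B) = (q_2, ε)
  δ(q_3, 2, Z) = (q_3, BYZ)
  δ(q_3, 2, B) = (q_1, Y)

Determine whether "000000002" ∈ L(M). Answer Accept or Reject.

Accept

(q_0, 000000002, Z)
  read 0, top Z: go to q_1, push YZ → (q_1, 00000002, YZ)
  read 0, top Y: go to q_0, push ε → (q_0, 0000002, Z)
  read 0, top Z: go to q_1, push YZ → (q_1, 000002, YZ)
  read 0, top Y: go to q_0, push ε → (q_0, 00002, Z)
  read 0, top Z: go to q_1, push YZ → (q_1, 0002, YZ)
  read 0, top Y: go to q_0, push ε → (q_0, 002, Z)
  read 0, top Z: go to q_1, push YZ → (q_1, 02, YZ)
  read 0, top Y: go to q_0, push ε → (q_0, 2, Z)
  read 2, top Z: go to q_0, push ε → (q_0, ε, ε)
All input consumed and the stack is empty.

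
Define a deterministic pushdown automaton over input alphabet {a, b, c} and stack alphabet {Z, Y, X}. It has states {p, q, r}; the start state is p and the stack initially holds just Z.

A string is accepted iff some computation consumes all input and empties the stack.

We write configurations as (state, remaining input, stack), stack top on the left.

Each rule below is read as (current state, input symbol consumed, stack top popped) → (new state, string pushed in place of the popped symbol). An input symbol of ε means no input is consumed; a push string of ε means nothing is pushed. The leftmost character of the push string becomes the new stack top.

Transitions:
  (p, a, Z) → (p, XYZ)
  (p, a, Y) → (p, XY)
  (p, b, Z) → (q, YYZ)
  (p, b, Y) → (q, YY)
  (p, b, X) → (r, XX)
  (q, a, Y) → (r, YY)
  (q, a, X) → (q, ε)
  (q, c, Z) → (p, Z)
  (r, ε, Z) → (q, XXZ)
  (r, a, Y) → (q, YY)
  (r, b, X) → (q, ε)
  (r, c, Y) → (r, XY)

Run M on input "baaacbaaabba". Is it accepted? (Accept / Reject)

Reject

(p, baaacbaaabba, Z)
  read b, top Z: go to q, push YYZ → (q, aaacbaaabba, YYZ)
  read a, top Y: go to r, push YY → (r, aacbaaabba, YYYZ)
  read a, top Y: go to q, push YY → (q, acbaaabba, YYYYZ)
  read a, top Y: go to r, push YY → (r, cbaaabba, YYYYYZ)
  read c, top Y: go to r, push XY → (r, baaabba, XYYYYYZ)
  read b, top X: go to q, push ε → (q, aaabba, YYYYYZ)
  read a, top Y: go to r, push YY → (r, aabba, YYYYYYZ)
  read a, top Y: go to q, push YY → (q, abba, YYYYYYYZ)
  read a, top Y: go to r, push YY → (r, bba, YYYYYYYYZ)
No transition applies at (r, bba, YYYYYYYYZ); input not fully consumed.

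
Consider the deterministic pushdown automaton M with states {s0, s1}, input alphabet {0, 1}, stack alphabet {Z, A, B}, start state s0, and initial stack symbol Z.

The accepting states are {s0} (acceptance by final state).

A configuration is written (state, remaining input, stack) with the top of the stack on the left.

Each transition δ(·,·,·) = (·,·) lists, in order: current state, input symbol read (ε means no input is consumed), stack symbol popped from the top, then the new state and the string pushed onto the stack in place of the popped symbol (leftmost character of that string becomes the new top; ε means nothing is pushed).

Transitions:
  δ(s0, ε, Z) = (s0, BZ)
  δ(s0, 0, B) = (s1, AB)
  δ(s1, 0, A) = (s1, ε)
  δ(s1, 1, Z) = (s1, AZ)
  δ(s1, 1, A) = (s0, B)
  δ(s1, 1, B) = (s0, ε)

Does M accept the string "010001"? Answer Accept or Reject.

Reject

(s0, 010001, Z)
  ε-move, top Z: go to s0, push BZ → (s0, 010001, BZ)
  read 0, top B: go to s1, push AB → (s1, 10001, ABZ)
  read 1, top A: go to s0, push B → (s0, 0001, BBZ)
  read 0, top B: go to s1, push AB → (s1, 001, ABBZ)
  read 0, top A: go to s1, push ε → (s1, 01, BBZ)
No transition applies at (s1, 01, BBZ); input not fully consumed.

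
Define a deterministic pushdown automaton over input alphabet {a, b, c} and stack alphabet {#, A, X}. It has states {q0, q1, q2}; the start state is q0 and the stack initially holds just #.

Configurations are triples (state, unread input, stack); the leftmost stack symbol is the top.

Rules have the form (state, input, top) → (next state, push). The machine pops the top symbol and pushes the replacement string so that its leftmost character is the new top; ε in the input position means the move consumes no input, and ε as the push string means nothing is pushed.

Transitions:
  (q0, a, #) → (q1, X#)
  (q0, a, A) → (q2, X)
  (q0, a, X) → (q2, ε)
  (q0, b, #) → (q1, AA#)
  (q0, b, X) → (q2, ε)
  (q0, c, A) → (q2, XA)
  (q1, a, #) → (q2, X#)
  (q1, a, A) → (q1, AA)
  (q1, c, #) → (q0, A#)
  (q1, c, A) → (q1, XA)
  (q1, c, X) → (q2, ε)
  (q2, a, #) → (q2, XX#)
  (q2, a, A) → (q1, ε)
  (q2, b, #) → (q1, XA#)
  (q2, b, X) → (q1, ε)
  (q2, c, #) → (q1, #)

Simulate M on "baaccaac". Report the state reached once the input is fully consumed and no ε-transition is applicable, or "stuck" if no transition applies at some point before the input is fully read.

(q0, baaccaac, #)
  read b, top #: go to q1, push AA# → (q1, aaccaac, AA#)
  read a, top A: go to q1, push AA → (q1, accaac, AAA#)
  read a, top A: go to q1, push AA → (q1, ccaac, AAAA#)
  read c, top A: go to q1, push XA → (q1, caac, XAAAA#)
  read c, top X: go to q2, push ε → (q2, aac, AAAA#)
  read a, top A: go to q1, push ε → (q1, ac, AAA#)
  read a, top A: go to q1, push AA → (q1, c, AAAA#)
  read c, top A: go to q1, push XA → (q1, ε, XAAAA#)
All input consumed; M is in state q1.

q1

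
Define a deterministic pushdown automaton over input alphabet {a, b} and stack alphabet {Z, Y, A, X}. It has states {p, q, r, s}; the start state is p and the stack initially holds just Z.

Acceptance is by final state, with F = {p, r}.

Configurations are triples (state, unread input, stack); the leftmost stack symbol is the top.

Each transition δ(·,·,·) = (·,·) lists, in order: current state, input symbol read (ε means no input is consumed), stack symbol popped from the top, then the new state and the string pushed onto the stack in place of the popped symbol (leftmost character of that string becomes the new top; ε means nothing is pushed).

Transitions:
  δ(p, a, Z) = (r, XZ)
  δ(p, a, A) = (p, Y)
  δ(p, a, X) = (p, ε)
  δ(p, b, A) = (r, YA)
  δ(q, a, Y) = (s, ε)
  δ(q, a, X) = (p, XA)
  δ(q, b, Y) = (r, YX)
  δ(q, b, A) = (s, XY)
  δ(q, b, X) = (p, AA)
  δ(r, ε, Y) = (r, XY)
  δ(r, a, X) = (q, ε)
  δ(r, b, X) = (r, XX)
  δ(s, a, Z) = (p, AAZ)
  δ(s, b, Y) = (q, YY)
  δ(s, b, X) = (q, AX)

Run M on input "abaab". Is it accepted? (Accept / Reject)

(p, abaab, Z) ⊢ (r, baab, XZ) ⊢ (r, aab, XXZ) ⊢ (q, ab, XZ) ⊢ (p, b, XAZ)
No transition applies at (p, b, XAZ); input not fully consumed.

Reject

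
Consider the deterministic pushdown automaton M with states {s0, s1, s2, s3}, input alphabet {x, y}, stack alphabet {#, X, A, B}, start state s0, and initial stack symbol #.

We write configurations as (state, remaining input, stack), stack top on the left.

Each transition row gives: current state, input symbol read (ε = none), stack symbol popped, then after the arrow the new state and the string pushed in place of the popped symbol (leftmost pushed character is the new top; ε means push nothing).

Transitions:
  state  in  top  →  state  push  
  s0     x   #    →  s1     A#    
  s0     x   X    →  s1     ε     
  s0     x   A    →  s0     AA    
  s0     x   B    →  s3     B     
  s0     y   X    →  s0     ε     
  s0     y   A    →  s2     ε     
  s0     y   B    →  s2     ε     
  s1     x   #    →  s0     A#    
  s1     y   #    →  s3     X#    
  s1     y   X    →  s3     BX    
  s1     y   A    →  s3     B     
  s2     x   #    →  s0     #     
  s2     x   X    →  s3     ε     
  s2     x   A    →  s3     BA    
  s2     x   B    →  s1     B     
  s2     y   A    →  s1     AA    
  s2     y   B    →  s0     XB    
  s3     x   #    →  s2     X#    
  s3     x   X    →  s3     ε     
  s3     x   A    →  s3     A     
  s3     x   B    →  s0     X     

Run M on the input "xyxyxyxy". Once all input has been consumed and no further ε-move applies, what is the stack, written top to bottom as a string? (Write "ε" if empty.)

(s0, xyxyxyxy, #)
  read x, top #: go to s1, push A# → (s1, yxyxyxy, A#)
  read y, top A: go to s3, push B → (s3, xyxyxy, B#)
  read x, top B: go to s0, push X → (s0, yxyxy, X#)
  read y, top X: go to s0, push ε → (s0, xyxy, #)
  read x, top #: go to s1, push A# → (s1, yxy, A#)
  read y, top A: go to s3, push B → (s3, xy, B#)
  read x, top B: go to s0, push X → (s0, y, X#)
  read y, top X: go to s0, push ε → (s0, ε, #)
All input consumed in state s0 with stack #.

#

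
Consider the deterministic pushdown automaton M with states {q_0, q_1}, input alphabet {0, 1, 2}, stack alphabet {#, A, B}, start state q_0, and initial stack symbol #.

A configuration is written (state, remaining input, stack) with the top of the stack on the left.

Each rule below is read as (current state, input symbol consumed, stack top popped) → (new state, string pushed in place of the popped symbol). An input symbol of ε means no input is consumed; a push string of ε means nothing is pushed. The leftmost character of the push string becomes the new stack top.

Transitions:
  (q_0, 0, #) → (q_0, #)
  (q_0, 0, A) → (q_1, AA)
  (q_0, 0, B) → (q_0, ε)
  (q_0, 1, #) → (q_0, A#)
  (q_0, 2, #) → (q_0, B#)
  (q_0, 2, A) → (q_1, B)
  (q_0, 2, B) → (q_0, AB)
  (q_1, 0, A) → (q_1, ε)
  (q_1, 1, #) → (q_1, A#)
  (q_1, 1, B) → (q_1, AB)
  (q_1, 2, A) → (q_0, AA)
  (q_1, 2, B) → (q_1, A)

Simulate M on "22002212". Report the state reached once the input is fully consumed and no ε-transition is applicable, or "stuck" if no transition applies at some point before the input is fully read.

q_0

(q_0, 22002212, #)
  read 2, top #: go to q_0, push B# → (q_0, 2002212, B#)
  read 2, top B: go to q_0, push AB → (q_0, 002212, AB#)
  read 0, top A: go to q_1, push AA → (q_1, 02212, AAB#)
  read 0, top A: go to q_1, push ε → (q_1, 2212, AB#)
  read 2, top A: go to q_0, push AA → (q_0, 212, AAB#)
  read 2, top A: go to q_1, push B → (q_1, 12, BAB#)
  read 1, top B: go to q_1, push AB → (q_1, 2, ABAB#)
  read 2, top A: go to q_0, push AA → (q_0, ε, AABAB#)
All input consumed; M is in state q_0.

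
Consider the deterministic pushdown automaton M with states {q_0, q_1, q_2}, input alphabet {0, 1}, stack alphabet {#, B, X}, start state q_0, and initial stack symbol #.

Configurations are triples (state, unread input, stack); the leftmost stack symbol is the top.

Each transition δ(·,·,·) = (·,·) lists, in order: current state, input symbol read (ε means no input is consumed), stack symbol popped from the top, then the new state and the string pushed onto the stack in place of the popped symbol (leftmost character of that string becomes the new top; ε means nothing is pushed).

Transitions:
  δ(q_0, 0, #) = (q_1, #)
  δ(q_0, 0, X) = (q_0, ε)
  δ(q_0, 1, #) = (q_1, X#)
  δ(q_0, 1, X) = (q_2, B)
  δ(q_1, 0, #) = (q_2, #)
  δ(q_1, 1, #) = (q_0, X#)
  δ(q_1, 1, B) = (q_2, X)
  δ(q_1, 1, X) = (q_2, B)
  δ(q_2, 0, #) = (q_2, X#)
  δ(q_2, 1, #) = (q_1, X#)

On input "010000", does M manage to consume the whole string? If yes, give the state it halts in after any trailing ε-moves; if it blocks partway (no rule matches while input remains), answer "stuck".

q_2

(q_0, 010000, #) ⊢ (q_1, 10000, #) ⊢ (q_0, 0000, X#) ⊢ (q_0, 000, #) ⊢ (q_1, 00, #) ⊢ (q_2, 0, #) ⊢ (q_2, ε, X#)
All input consumed; M is in state q_2.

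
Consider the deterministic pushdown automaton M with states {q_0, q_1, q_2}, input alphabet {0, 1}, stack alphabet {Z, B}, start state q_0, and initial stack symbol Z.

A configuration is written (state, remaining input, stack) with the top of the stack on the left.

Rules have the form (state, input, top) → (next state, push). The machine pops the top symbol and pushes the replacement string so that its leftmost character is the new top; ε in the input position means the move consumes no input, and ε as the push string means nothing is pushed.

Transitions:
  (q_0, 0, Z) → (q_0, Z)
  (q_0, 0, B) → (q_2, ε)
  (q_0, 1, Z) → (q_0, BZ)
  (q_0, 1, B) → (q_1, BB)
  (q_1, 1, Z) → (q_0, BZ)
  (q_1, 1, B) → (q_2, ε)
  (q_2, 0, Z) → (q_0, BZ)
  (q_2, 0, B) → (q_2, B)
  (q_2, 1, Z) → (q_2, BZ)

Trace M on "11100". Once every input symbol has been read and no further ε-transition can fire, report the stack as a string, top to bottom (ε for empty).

(q_0, 11100, Z) ⊢ (q_0, 1100, BZ) ⊢ (q_1, 100, BBZ) ⊢ (q_2, 00, BZ) ⊢ (q_2, 0, BZ) ⊢ (q_2, ε, BZ)
All input consumed in state q_2 with stack BZ.

BZ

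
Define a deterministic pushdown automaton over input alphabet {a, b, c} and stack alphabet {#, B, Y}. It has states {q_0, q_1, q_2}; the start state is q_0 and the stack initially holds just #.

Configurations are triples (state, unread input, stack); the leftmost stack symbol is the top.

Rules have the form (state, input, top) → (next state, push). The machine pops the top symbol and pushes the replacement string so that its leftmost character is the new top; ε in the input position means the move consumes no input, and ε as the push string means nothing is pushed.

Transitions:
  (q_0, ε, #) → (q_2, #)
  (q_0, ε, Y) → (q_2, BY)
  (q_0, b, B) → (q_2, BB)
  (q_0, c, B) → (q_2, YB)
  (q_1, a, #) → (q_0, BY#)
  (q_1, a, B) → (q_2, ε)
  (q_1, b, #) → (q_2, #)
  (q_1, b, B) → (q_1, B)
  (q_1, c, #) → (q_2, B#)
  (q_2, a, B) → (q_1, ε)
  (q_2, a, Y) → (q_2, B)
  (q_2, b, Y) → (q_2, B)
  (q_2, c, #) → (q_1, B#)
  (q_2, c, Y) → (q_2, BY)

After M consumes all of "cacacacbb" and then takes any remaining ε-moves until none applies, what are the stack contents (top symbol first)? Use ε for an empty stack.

B#

(q_0, cacacacbb, #)
  ε-move, top #: go to q_2, push # → (q_2, cacacacbb, #)
  read c, top #: go to q_1, push B# → (q_1, acacacbb, B#)
  read a, top B: go to q_2, push ε → (q_2, cacacbb, #)
  read c, top #: go to q_1, push B# → (q_1, acacbb, B#)
  read a, top B: go to q_2, push ε → (q_2, cacbb, #)
  read c, top #: go to q_1, push B# → (q_1, acbb, B#)
  read a, top B: go to q_2, push ε → (q_2, cbb, #)
  read c, top #: go to q_1, push B# → (q_1, bb, B#)
  read b, top B: go to q_1, push B → (q_1, b, B#)
  read b, top B: go to q_1, push B → (q_1, ε, B#)
All input consumed in state q_1 with stack B#.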